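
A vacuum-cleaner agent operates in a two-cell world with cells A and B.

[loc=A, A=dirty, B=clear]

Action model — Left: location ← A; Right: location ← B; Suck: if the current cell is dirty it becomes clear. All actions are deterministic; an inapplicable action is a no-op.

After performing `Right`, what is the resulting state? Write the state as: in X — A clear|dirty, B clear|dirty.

in B — A dirty, B clear

start: in A — A dirty, B clear
Right (#1): in B — A dirty, B clear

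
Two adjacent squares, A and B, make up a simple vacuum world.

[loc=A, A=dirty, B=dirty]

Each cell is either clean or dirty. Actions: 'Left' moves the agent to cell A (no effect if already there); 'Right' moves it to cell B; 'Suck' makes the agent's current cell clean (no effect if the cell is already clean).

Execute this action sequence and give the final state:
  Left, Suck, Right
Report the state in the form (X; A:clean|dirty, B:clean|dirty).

(B; A:clean, B:dirty)

Left (#1): (A; A:dirty, B:dirty)
Suck (#2): (A; A:clean, B:dirty)
Right (#3): (B; A:clean, B:dirty)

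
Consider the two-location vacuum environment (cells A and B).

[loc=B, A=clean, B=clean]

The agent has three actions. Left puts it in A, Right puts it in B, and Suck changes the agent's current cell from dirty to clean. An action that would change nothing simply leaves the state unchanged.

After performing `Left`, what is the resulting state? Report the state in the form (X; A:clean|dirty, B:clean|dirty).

start: (B; A:clean, B:clean)
1. Left → (A; A:clean, B:clean)

(A; A:clean, B:clean)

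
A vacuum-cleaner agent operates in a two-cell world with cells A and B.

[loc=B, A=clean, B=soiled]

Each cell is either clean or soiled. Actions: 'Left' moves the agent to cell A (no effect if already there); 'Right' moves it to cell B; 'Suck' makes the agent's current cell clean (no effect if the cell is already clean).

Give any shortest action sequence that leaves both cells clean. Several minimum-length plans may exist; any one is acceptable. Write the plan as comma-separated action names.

[1] after Suck: (B; A:clean, B:clean)
min 1: B is soiled, one Suck

Suck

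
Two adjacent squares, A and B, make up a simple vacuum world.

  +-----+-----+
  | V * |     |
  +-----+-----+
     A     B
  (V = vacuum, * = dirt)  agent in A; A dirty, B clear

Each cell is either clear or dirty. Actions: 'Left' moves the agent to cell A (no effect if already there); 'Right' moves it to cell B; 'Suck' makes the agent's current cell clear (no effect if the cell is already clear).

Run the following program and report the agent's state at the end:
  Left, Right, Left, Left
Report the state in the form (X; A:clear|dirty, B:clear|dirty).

(A; A:dirty, B:clear)

Left (#1): (A; A:dirty, B:clear)
Right (#2): (B; A:dirty, B:clear)
Left (#3): (A; A:dirty, B:clear)
Left (#4): (A; A:dirty, B:clear)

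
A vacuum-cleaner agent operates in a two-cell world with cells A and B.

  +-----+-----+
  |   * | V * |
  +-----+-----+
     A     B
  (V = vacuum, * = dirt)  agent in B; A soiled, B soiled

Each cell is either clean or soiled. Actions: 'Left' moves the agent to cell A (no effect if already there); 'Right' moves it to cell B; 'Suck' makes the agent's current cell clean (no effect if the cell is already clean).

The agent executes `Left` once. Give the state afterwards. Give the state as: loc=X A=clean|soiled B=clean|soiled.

loc=A A=soiled B=soiled

start: loc=B A=soiled B=soiled
t=1 Left ⇒ loc=A A=soiled B=soiled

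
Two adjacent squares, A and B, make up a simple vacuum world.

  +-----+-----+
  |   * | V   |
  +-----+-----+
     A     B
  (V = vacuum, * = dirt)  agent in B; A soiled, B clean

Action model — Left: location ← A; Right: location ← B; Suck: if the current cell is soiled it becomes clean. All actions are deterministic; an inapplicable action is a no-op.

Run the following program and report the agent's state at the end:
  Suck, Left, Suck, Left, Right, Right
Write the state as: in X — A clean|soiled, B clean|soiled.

in B — A clean, B clean

Suck (#1): in B — A soiled, B clean
Left (#2): in A — A soiled, B clean
Suck (#3): in A — A clean, B clean
Left (#4): in A — A clean, B clean
Right (#5): in B — A clean, B clean
Right (#6): in B — A clean, B clean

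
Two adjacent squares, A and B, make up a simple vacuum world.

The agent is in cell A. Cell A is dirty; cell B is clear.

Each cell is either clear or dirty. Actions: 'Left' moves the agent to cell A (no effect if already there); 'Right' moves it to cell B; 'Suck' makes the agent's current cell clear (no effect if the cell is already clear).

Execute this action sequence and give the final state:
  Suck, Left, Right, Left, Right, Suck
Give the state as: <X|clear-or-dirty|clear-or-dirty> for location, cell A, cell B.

Suck (#1): <A|clear|clear>
Left (#2): <A|clear|clear>
Right (#3): <B|clear|clear>
Left (#4): <A|clear|clear>
Right (#5): <B|clear|clear>
Suck (#6): <B|clear|clear>

<B|clear|clear>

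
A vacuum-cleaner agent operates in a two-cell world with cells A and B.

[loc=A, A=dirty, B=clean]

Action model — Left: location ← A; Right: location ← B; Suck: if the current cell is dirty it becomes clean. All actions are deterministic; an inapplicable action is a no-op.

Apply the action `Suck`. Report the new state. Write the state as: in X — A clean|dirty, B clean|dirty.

start: in A — A dirty, B clean
Suck (#1): in A — A clean, B clean

in A — A clean, B clean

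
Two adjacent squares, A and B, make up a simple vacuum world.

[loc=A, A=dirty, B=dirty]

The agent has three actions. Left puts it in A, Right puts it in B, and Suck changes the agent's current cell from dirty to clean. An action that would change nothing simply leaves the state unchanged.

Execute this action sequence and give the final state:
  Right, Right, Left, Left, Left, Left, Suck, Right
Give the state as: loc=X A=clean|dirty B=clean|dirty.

[1] after Right: loc=B A=dirty B=dirty
[2] after Right: loc=B A=dirty B=dirty
[3] after Left: loc=A A=dirty B=dirty
[4] after Left: loc=A A=dirty B=dirty
[5] after Left: loc=A A=dirty B=dirty
[6] after Left: loc=A A=dirty B=dirty
[7] after Suck: loc=A A=clean B=dirty
[8] after Right: loc=B A=clean B=dirty

loc=B A=clean B=dirty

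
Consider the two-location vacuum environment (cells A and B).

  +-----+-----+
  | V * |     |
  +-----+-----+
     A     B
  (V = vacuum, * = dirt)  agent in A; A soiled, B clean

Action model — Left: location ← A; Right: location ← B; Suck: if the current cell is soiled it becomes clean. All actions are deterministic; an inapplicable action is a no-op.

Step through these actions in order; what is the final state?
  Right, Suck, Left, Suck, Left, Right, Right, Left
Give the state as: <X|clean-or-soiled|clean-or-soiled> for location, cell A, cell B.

t=1 Right ⇒ <B|soiled|clean>
t=2 Suck ⇒ <B|soiled|clean>
t=3 Left ⇒ <A|soiled|clean>
t=4 Suck ⇒ <A|clean|clean>
t=5 Left ⇒ <A|clean|clean>
t=6 Right ⇒ <B|clean|clean>
t=7 Right ⇒ <B|clean|clean>
t=8 Left ⇒ <A|clean|clean>

<A|clean|clean>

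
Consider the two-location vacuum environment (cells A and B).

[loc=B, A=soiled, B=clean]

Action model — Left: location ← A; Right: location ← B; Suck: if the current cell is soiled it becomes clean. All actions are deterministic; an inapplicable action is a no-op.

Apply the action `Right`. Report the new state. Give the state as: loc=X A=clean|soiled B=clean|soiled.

start: loc=B A=soiled B=clean
Right (#1): loc=B A=soiled B=clean

loc=B A=soiled B=clean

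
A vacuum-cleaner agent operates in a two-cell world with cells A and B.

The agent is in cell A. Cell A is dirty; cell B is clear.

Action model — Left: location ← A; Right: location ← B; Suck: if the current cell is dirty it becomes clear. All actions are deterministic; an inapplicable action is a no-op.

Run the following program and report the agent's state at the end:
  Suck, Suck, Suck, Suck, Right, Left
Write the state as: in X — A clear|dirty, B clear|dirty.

step 1/6 (Suck): in A — A clear, B clear
step 2/6 (Suck): in A — A clear, B clear
step 3/6 (Suck): in A — A clear, B clear
step 4/6 (Suck): in A — A clear, B clear
step 5/6 (Right): in B — A clear, B clear
step 6/6 (Left): in A — A clear, B clear

in A — A clear, B clear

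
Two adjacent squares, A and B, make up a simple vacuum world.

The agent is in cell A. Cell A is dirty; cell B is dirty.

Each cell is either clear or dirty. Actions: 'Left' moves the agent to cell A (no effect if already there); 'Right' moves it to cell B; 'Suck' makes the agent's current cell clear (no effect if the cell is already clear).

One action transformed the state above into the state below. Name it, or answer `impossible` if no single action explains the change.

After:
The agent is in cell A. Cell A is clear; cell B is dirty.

Suck

try  Left: in A — A dirty, B dirty
try Right: in B — A dirty, B dirty
try  Suck: in A — A clear, B dirty  ← match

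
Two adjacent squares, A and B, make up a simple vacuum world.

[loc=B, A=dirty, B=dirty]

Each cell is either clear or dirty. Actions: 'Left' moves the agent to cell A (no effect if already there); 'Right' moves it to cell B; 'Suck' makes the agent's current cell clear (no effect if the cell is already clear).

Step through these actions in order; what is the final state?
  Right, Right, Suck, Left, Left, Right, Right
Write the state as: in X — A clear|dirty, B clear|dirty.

1) do Right; now in B — A dirty, B dirty
2) do Right; now in B — A dirty, B dirty
3) do Suck; now in B — A dirty, B clear
4) do Left; now in A — A dirty, B clear
5) do Left; now in A — A dirty, B clear
6) do Right; now in B — A dirty, B clear
7) do Right; now in B — A dirty, B clear

in B — A dirty, B clear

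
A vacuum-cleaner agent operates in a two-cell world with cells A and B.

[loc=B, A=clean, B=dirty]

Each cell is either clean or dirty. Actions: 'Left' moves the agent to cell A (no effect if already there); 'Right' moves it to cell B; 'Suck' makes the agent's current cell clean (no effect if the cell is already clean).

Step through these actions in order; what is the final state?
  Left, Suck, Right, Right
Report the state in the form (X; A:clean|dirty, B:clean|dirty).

(B; A:clean, B:dirty)

1. Left → (A; A:clean, B:dirty)
2. Suck → (A; A:clean, B:dirty)
3. Right → (B; A:clean, B:dirty)
4. Right → (B; A:clean, B:dirty)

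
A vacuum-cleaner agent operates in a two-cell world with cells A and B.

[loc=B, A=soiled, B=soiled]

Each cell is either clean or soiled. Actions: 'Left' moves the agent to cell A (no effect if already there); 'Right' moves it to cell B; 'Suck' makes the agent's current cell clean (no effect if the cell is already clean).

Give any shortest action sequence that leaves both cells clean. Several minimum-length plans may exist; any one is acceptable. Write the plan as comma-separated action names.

Suck (#1): in B — A soiled, B clean
Left (#2): in A — A soiled, B clean
Suck (#3): in A — A clean, B clean
min 3: Suck B + move + Suck A

Suck, Left, Suck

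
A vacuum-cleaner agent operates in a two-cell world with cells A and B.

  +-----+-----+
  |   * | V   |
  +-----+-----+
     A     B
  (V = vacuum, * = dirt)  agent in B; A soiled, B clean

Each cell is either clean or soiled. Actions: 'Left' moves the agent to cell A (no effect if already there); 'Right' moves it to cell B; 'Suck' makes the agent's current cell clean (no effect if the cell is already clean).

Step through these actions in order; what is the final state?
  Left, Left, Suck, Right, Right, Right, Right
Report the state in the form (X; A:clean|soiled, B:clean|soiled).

[1] after Left: (A; A:soiled, B:clean)
[2] after Left: (A; A:soiled, B:clean)
[3] after Suck: (A; A:clean, B:clean)
[4] after Right: (B; A:clean, B:clean)
[5] after Right: (B; A:clean, B:clean)
[6] after Right: (B; A:clean, B:clean)
[7] after Right: (B; A:clean, B:clean)

(B; A:clean, B:clean)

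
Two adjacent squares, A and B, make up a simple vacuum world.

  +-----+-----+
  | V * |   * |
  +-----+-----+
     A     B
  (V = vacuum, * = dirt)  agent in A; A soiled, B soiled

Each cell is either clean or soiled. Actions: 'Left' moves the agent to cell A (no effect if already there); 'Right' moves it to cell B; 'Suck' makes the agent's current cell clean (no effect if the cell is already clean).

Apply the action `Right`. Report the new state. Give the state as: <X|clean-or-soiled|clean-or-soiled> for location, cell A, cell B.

<B|soiled|soiled>

start: <A|soiled|soiled>
t=1 Right ⇒ <B|soiled|soiled>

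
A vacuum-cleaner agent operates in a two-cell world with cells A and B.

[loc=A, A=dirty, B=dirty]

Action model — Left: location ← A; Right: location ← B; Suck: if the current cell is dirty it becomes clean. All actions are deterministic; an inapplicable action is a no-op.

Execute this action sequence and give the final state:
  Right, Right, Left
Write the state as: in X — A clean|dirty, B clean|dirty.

step 1/3 (Right): in B — A dirty, B dirty
step 2/3 (Right): in B — A dirty, B dirty
step 3/3 (Left): in A — A dirty, B dirty

in A — A dirty, B dirty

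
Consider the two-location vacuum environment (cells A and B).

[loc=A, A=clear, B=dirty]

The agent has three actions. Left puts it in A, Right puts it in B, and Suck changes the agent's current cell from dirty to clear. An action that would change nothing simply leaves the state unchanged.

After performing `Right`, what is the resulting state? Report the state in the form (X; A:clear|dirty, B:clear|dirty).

start: (A; A:clear, B:dirty)
1. Right → (B; A:clear, B:dirty)

(B; A:clear, B:dirty)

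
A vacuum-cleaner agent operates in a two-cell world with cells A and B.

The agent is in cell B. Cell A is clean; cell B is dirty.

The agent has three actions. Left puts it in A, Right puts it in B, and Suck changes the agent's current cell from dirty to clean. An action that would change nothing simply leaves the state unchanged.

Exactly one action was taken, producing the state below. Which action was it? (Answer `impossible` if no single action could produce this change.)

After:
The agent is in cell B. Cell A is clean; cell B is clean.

Suck

try  Left: <A|clean|dirty>
try Right: <B|clean|dirty>
try  Suck: <B|clean|clean>  ← match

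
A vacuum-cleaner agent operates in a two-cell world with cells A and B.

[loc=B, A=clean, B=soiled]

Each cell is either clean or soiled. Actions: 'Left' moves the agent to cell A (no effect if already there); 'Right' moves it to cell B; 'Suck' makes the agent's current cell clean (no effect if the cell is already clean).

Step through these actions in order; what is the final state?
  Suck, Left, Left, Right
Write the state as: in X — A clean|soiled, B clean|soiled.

in B — A clean, B clean

step 1/4 (Suck): in B — A clean, B clean
step 2/4 (Left): in A — A clean, B clean
step 3/4 (Left): in A — A clean, B clean
step 4/4 (Right): in B — A clean, B clean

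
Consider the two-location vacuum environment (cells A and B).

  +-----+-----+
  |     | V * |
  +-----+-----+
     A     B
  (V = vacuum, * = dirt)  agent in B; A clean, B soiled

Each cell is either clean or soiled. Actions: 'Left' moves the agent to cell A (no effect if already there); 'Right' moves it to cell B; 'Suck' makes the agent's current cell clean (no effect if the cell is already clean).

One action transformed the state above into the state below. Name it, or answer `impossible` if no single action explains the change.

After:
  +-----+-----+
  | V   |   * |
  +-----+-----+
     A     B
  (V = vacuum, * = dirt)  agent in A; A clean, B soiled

Left

try  Left: loc=A A=clean B=soiled  ← match
try Right: loc=B A=clean B=soiled
try  Suck: loc=B A=clean B=clean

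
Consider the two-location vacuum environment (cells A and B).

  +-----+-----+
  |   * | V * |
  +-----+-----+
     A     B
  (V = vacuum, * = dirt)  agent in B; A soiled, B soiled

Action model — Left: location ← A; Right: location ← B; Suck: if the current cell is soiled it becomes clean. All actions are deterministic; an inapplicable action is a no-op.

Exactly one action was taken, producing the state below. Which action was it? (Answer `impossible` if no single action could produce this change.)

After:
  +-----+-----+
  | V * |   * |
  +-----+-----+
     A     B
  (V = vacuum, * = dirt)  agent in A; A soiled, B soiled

Left

try  Left: (A; A:soiled, B:soiled)  ← match
try Right: (B; A:soiled, B:soiled)
try  Suck: (B; A:soiled, B:clean)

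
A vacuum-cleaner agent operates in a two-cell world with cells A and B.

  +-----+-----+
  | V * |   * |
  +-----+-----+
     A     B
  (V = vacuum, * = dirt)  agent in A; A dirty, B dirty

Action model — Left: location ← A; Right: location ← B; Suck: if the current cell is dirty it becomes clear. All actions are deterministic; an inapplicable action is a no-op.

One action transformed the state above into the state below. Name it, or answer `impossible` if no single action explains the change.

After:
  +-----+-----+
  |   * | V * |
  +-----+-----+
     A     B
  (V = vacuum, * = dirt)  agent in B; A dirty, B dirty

try  Left: (A; A:dirty, B:dirty)
try Right: (B; A:dirty, B:dirty)  ← match
try  Suck: (A; A:clear, B:dirty)

Right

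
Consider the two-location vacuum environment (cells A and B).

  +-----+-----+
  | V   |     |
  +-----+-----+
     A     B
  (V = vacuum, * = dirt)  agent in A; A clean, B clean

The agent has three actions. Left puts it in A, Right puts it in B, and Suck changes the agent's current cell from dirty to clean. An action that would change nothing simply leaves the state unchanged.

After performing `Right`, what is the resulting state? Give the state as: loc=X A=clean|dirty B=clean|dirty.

start: loc=A A=clean B=clean
[1] after Right: loc=B A=clean B=clean

loc=B A=clean B=clean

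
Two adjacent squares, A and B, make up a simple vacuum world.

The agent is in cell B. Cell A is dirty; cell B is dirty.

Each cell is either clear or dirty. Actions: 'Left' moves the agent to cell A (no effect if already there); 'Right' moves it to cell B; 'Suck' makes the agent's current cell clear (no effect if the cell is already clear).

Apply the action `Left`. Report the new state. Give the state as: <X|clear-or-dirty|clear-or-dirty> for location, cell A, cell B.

start: <B|dirty|dirty>
t=1 Left ⇒ <A|dirty|dirty>

<A|dirty|dirty>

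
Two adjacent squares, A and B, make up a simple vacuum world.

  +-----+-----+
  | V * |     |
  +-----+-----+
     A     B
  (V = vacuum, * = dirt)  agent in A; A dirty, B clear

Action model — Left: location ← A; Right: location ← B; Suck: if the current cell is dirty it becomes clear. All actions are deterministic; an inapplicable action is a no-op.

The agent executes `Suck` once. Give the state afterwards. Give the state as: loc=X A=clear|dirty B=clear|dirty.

loc=A A=clear B=clear

start: loc=A A=dirty B=clear
[1] after Suck: loc=A A=clear B=clear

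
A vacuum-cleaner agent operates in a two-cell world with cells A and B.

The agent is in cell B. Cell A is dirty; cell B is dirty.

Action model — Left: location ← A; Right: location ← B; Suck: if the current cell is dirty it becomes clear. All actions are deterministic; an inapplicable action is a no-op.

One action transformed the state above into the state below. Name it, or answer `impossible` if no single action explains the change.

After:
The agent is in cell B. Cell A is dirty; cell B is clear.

Suck

try  Left: (A; A:dirty, B:dirty)
try Right: (B; A:dirty, B:dirty)
try  Suck: (B; A:dirty, B:clear)  ← match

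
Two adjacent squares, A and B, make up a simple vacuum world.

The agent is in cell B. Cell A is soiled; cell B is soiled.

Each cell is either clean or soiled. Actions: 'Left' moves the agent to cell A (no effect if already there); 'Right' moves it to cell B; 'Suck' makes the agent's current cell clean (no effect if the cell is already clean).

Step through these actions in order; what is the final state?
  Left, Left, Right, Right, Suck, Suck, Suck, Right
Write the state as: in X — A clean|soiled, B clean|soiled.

[1] after Left: in A — A soiled, B soiled
[2] after Left: in A — A soiled, B soiled
[3] after Right: in B — A soiled, B soiled
[4] after Right: in B — A soiled, B soiled
[5] after Suck: in B — A soiled, B clean
[6] after Suck: in B — A soiled, B clean
[7] after Suck: in B — A soiled, B clean
[8] after Right: in B — A soiled, B clean

in B — A soiled, B clean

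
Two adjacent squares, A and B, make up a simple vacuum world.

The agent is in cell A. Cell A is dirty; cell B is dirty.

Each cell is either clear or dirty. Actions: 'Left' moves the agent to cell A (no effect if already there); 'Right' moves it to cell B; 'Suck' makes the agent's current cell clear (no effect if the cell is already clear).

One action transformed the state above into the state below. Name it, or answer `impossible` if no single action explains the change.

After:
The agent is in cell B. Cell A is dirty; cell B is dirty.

try  Left: (A; A:dirty, B:dirty)
try Right: (B; A:dirty, B:dirty)  ← match
try  Suck: (A; A:clear, B:dirty)

Right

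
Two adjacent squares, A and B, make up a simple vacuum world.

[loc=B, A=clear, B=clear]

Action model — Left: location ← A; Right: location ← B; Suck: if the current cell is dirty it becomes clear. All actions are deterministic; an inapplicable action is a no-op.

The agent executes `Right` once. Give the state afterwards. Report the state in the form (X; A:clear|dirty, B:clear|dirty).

(B; A:clear, B:clear)

start: (B; A:clear, B:clear)
1) do Right; now (B; A:clear, B:clear)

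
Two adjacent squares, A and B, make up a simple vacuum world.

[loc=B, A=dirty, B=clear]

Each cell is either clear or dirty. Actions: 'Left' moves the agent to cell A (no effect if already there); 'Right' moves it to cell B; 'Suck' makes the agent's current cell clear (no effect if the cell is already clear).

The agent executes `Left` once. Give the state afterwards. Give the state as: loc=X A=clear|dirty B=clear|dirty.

loc=A A=dirty B=clear

start: loc=B A=dirty B=clear
1) do Left; now loc=A A=dirty B=clear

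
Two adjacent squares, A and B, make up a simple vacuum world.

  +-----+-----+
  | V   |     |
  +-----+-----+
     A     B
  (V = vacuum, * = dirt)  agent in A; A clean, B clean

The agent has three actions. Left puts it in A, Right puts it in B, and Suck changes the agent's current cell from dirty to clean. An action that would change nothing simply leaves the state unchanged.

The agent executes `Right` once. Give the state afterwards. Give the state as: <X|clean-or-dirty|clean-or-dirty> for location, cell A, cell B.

start: <A|clean|clean>
Right (#1): <B|clean|clean>

<B|clean|clean>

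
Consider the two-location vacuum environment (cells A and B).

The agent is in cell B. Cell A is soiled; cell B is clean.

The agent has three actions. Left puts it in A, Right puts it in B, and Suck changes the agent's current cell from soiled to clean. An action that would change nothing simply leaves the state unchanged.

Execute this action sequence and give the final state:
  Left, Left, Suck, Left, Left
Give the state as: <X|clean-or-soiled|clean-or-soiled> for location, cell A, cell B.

[1] after Left: <A|soiled|clean>
[2] after Left: <A|soiled|clean>
[3] after Suck: <A|clean|clean>
[4] after Left: <A|clean|clean>
[5] after Left: <A|clean|clean>

<A|clean|clean>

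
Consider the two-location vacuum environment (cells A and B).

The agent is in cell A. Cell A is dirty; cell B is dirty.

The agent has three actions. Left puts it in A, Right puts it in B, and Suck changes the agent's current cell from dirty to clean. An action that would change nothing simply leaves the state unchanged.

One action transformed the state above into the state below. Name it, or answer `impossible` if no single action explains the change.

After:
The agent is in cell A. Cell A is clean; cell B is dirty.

Suck

try  Left: <A|dirty|dirty>
try Right: <B|dirty|dirty>
try  Suck: <A|clean|dirty>  ← match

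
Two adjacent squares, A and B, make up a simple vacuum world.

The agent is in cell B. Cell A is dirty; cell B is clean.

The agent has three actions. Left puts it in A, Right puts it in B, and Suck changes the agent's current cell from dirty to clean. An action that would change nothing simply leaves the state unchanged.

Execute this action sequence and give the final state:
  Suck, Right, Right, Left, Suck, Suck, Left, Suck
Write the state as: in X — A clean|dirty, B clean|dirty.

in A — A clean, B clean

Suck (#1): in B — A dirty, B clean
Right (#2): in B — A dirty, B clean
Right (#3): in B — A dirty, B clean
Left (#4): in A — A dirty, B clean
Suck (#5): in A — A clean, B clean
Suck (#6): in A — A clean, B clean
Left (#7): in A — A clean, B clean
Suck (#8): in A — A clean, B clean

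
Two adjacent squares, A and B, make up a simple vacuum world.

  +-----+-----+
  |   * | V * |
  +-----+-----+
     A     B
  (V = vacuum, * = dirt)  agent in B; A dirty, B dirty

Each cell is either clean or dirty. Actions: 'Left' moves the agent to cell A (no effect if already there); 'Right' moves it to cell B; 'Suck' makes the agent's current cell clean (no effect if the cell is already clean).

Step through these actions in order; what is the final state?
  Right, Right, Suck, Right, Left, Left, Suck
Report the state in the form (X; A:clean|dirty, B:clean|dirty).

(A; A:clean, B:clean)

1. Right → (B; A:dirty, B:dirty)
2. Right → (B; A:dirty, B:dirty)
3. Suck → (B; A:dirty, B:clean)
4. Right → (B; A:dirty, B:clean)
5. Left → (A; A:dirty, B:clean)
6. Left → (A; A:dirty, B:clean)
7. Suck → (A; A:clean, B:clean)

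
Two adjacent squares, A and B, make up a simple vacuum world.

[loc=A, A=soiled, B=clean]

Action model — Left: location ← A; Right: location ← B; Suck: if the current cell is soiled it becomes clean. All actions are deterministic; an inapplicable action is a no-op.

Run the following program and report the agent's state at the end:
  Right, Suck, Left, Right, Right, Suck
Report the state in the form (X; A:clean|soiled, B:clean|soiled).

1. Right → (B; A:soiled, B:clean)
2. Suck → (B; A:soiled, B:clean)
3. Left → (A; A:soiled, B:clean)
4. Right → (B; A:soiled, B:clean)
5. Right → (B; A:soiled, B:clean)
6. Suck → (B; A:soiled, B:clean)

(B; A:soiled, B:clean)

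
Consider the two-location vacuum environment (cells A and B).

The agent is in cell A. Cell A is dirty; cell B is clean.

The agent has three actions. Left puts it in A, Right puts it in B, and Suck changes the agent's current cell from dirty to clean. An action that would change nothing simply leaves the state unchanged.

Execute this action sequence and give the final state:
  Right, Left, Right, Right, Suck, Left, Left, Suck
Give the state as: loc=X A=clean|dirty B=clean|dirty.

loc=A A=clean B=clean

1. Right → loc=B A=dirty B=clean
2. Left → loc=A A=dirty B=clean
3. Right → loc=B A=dirty B=clean
4. Right → loc=B A=dirty B=clean
5. Suck → loc=B A=dirty B=clean
6. Left → loc=A A=dirty B=clean
7. Left → loc=A A=dirty B=clean
8. Suck → loc=A A=clean B=clean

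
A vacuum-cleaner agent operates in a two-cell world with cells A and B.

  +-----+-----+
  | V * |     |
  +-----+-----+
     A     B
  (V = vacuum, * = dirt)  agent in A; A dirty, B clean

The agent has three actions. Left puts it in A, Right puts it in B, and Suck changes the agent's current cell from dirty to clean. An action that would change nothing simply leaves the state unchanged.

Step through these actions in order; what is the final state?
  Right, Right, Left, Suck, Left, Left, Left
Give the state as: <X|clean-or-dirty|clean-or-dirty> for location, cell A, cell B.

<A|clean|clean>

1. Right → <B|dirty|clean>
2. Right → <B|dirty|clean>
3. Left → <A|dirty|clean>
4. Suck → <A|clean|clean>
5. Left → <A|clean|clean>
6. Left → <A|clean|clean>
7. Left → <A|clean|clean>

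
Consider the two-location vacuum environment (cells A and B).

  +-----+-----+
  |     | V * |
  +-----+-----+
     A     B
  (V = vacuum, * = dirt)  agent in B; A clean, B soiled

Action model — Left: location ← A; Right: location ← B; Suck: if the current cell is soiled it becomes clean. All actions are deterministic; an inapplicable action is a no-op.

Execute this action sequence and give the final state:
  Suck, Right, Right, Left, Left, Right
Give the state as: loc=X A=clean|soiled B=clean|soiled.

loc=B A=clean B=clean

Suck (#1): loc=B A=clean B=clean
Right (#2): loc=B A=clean B=clean
Right (#3): loc=B A=clean B=clean
Left (#4): loc=A A=clean B=clean
Left (#5): loc=A A=clean B=clean
Right (#6): loc=B A=clean B=clean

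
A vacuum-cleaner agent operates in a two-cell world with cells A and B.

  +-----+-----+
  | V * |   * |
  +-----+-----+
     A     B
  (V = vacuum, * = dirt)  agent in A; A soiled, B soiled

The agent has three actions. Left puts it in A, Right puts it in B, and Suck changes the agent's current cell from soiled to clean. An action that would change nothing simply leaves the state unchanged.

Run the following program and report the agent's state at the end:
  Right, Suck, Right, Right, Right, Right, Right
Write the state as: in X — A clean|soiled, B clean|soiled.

in B — A soiled, B clean

step 1/7 (Right): in B — A soiled, B soiled
step 2/7 (Suck): in B — A soiled, B clean
step 3/7 (Right): in B — A soiled, B clean
step 4/7 (Right): in B — A soiled, B clean
step 5/7 (Right): in B — A soiled, B clean
step 6/7 (Right): in B — A soiled, B clean
step 7/7 (Right): in B — A soiled, B clean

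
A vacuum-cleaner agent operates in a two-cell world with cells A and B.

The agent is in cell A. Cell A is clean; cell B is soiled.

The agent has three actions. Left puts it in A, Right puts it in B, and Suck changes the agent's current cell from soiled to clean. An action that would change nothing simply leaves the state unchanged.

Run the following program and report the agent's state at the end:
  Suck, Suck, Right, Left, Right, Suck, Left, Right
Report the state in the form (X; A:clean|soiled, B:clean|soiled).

(B; A:clean, B:clean)

t=1 Suck ⇒ (A; A:clean, B:soiled)
t=2 Suck ⇒ (A; A:clean, B:soiled)
t=3 Right ⇒ (B; A:clean, B:soiled)
t=4 Left ⇒ (A; A:clean, B:soiled)
t=5 Right ⇒ (B; A:clean, B:soiled)
t=6 Suck ⇒ (B; A:clean, B:clean)
t=7 Left ⇒ (A; A:clean, B:clean)
t=8 Right ⇒ (B; A:clean, B:clean)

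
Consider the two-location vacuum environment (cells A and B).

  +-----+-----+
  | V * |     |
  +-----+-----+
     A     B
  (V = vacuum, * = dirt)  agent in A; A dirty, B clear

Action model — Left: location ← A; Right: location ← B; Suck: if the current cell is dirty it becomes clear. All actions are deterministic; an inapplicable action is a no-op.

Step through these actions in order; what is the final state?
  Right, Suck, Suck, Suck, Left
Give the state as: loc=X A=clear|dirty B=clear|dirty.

loc=A A=dirty B=clear

Right (#1): loc=B A=dirty B=clear
Suck (#2): loc=B A=dirty B=clear
Suck (#3): loc=B A=dirty B=clear
Suck (#4): loc=B A=dirty B=clear
Left (#5): loc=A A=dirty B=clear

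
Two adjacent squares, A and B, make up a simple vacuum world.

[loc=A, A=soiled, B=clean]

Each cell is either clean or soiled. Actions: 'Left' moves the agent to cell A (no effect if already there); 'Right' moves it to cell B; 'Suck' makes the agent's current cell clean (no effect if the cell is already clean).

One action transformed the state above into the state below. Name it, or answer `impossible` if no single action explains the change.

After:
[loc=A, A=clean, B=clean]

Suck

try  Left: loc=A A=soiled B=clean
try Right: loc=B A=soiled B=clean
try  Suck: loc=A A=clean B=clean  ← match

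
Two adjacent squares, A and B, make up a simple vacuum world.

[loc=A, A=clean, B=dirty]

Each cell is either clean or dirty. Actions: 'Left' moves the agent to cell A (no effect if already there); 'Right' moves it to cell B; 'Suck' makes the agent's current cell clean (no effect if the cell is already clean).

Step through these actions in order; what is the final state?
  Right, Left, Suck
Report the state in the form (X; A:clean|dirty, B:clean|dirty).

1. Right → (B; A:clean, B:dirty)
2. Left → (A; A:clean, B:dirty)
3. Suck → (A; A:clean, B:dirty)

(A; A:clean, B:dirty)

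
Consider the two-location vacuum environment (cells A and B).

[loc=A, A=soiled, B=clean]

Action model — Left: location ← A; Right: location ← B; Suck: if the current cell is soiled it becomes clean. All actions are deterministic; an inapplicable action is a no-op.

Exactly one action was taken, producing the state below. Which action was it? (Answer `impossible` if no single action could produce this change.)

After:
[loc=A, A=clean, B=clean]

try  Left: in A — A soiled, B clean
try Right: in B — A soiled, B clean
try  Suck: in A — A clean, B clean  ← match

Suck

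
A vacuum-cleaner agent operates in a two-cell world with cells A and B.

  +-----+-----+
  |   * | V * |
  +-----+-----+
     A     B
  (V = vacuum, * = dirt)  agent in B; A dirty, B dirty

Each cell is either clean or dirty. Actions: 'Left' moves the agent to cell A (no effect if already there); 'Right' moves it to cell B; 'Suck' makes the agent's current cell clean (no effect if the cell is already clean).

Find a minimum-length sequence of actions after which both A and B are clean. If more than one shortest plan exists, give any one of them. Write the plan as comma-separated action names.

1. Suck → (B; A:dirty, B:clean)
2. Left → (A; A:dirty, B:clean)
3. Suck → (A; A:clean, B:clean)
min 3: Suck B + move + Suck A

Suck, Left, Suck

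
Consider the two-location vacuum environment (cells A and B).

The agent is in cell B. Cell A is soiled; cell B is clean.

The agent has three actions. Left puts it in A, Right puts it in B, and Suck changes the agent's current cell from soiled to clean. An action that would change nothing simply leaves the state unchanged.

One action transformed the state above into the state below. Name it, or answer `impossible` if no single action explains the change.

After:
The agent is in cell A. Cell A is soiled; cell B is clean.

try  Left: in A — A soiled, B clean  ← match
try Right: in B — A soiled, B clean
try  Suck: in B — A soiled, B clean

Left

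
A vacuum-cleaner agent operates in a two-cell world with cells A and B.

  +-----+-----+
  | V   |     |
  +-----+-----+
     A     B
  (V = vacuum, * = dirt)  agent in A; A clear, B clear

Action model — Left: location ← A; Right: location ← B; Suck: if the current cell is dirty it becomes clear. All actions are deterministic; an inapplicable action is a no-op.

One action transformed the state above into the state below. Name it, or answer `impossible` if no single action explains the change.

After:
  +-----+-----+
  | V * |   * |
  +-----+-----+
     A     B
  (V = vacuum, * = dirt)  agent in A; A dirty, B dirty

impossible

try  Left: <A|clear|clear>
try Right: <B|clear|clear>
try  Suck: <A|clear|clear>
no single action produces the after-state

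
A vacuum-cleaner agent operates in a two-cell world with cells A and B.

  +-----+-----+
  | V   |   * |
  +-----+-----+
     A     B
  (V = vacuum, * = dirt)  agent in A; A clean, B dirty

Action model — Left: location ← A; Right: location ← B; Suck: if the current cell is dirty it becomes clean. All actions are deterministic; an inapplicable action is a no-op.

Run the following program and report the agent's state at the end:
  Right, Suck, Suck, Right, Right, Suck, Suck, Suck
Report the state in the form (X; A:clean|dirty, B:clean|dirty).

Right (#1): (B; A:clean, B:dirty)
Suck (#2): (B; A:clean, B:clean)
Suck (#3): (B; A:clean, B:clean)
Right (#4): (B; A:clean, B:clean)
Right (#5): (B; A:clean, B:clean)
Suck (#6): (B; A:clean, B:clean)
Suck (#7): (B; A:clean, B:clean)
Suck (#8): (B; A:clean, B:clean)

(B; A:clean, B:clean)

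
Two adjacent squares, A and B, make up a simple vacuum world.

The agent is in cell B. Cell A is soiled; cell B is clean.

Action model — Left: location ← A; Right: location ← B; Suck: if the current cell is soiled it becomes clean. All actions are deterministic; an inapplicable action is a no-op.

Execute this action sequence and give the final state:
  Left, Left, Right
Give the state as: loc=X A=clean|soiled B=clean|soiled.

Left (#1): loc=A A=soiled B=clean
Left (#2): loc=A A=soiled B=clean
Right (#3): loc=B A=soiled B=clean

loc=B A=soiled B=clean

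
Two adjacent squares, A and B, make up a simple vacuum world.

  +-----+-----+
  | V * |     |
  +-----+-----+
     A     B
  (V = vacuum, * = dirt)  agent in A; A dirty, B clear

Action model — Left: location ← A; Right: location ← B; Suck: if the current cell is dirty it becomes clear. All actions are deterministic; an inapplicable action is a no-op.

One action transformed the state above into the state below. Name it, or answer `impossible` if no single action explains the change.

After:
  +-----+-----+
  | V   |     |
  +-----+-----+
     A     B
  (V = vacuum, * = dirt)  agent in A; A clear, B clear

try  Left: (A; A:dirty, B:clear)
try Right: (B; A:dirty, B:clear)
try  Suck: (A; A:clear, B:clear)  ← match

Suck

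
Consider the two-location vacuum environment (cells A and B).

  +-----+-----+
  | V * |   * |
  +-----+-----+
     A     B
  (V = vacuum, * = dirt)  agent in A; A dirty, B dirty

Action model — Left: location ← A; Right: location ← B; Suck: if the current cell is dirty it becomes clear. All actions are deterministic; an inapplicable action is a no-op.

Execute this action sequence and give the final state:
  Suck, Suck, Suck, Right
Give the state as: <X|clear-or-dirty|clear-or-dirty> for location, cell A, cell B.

t=1 Suck ⇒ <A|clear|dirty>
t=2 Suck ⇒ <A|clear|dirty>
t=3 Suck ⇒ <A|clear|dirty>
t=4 Right ⇒ <B|clear|dirty>

<B|clear|dirty>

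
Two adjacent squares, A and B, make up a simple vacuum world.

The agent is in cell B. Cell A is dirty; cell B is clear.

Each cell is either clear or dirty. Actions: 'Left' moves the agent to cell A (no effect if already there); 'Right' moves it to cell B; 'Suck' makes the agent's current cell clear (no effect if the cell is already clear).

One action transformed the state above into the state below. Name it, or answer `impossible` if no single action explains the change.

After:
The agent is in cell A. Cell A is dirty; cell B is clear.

try  Left: loc=A A=dirty B=clear  ← match
try Right: loc=B A=dirty B=clear
try  Suck: loc=B A=dirty B=clear

Left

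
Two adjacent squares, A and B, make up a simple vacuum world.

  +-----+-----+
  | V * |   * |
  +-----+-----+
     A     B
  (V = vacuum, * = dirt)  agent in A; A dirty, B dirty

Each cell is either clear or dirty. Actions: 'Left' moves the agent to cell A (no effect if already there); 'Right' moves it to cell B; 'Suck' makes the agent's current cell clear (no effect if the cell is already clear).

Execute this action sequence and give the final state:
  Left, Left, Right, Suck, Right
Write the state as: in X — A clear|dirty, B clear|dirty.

t=1 Left ⇒ in A — A dirty, B dirty
t=2 Left ⇒ in A — A dirty, B dirty
t=3 Right ⇒ in B — A dirty, B dirty
t=4 Suck ⇒ in B — A dirty, B clear
t=5 Right ⇒ in B — A dirty, B clear

in B — A dirty, B clear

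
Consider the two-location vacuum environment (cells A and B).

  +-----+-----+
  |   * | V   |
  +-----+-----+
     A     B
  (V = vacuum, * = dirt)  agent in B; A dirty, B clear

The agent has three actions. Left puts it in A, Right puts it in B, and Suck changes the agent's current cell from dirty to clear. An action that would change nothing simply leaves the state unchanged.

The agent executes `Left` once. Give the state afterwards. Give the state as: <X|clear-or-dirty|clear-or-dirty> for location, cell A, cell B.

start: <B|dirty|clear>
1. Left → <A|dirty|clear>

<A|dirty|clear>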